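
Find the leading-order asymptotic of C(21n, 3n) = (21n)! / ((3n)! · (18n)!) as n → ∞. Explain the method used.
C(21n, 3n) ~ (823543/46656)^(3n) · sqrt(7/(12π·3n))

Write N = 3n. Apply Stirling to each factorial:
  (7N)! ~ sqrt(2π·7N) · (7N/e)^(7N),
  N! ~ sqrt(2π N) · (N/e)^N,
  (6N)! ~ sqrt(2π·6N) · (6N/e)^(6N).
The exponential factors combine to (7N)^(7N) / (N^N · (6N)^(6N)) = 7^(7N)/6^(6N) = (7^7/6^6)^N = (823543/46656)^N.
The square-root prefactors combine to sqrt(2π·7N) / (sqrt(2π N)·sqrt(2π·6N)) = sqrt(7 / (2π·6·N)) = sqrt(7/(12π·3n)).
Substituting N = 3n: C(21n, 3n) ~ (823543/46656)^(3n) · sqrt(7/(12π·3n)).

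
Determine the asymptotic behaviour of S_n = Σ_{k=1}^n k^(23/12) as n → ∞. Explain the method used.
S_n ~ (12/35) · n^(35/12)

Integral comparison: Σ_{k=1}^n k^(23/12) = ∫_0^n x^(23/12) dx + O(n^(23/12)). The integral is n^(1 + 23/12) / (1 + 23/12) = n^((23+12)/12) / ((23+12)/12) = (12/35) · n^(35/12).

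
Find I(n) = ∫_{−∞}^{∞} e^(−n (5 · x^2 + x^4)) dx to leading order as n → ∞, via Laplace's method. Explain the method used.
I(n) ~ sqrt(π/(5n))

φ(x) = 5 · x^2 + x^4 has its unique global minimum at x* = 0 (since φ'(x) = 10x + 4x^3 = 0 only at x = 0 for real x with both coefficients positive, and φ → ∞ as |x| → ∞). At x* = 0, φ(0) = 0 and φ''(0) = 10. Laplace's method then gives
  I(n) ~ sqrt(2π / (n · φ''(0))) · e^(−n φ(0)) = sqrt(2π / (10n)) = sqrt(π/(5n)).
The x^4 term contributes only at subleading order (an O(1/n) relative correction).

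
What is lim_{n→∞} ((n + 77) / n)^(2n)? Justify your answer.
lim = e^154

Rewrite as (1 + 77/n)^(2n). By the standard limit (1 + x/n)^n → e^x, we have (1 + 77/n)^n → e^77, and raising to the 2nd power gives e^154.
More precisely, ln[(1 + 77/n)^(2n)] = 2n · ln(1 + 77/n) = 2n · (77/n + O(1/n^2)) = 154 + O(1/n) → 154.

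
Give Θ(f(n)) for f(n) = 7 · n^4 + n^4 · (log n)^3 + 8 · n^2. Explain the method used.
f(n) ∈ Θ(n^4 · (log n)^3)

Compare the terms by growth order. For large n, n^a · (log n)^b dominates n^a' · (log n)^b' iff a > a', or (a = a' and b > b'). Ranking the 3 terms shows the dominant one is n^4 · (log n)^3. Hence f(n) ∈ Θ(n^4 · (log n)^3).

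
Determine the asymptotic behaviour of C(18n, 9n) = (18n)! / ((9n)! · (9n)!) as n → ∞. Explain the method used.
C(18n, 9n) ~ (4)^(9n) · sqrt(1/(π·9n))

Write N = 9n. Apply Stirling to each factorial:
  (2N)! ~ sqrt(2π·2N) · (2N/e)^(2N),
  N! ~ sqrt(2π N) · (N/e)^N,
  (1N)! ~ sqrt(2π·1N) · (1N/e)^(1N).
The exponential factors combine to (2N)^(2N) / (N^N · (1N)^(1N)) = 2^(2N)/1^(1N) = (2^2/1^1)^N = (4)^N.
The square-root prefactors combine to sqrt(2π·2N) / (sqrt(2π N)·sqrt(2π·1N)) = sqrt(2 / (2π·1·N)) = sqrt(1/(π·9n)).
Substituting N = 9n: C(18n, 9n) ~ (4)^(9n) · sqrt(1/(π·9n)).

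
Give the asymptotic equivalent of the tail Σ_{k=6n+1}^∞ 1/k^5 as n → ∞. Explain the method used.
Σ_{k>6n} 1/k^5 ~ 1/(4 · (6n)^4)

Compare to the integral: ∫_{6n}^∞ x^(−5) dx = [−x^(−4)/4]_{6n}^∞ = 1/((5−1)·(6n)^4). Euler-Maclaurin then gives
  Σ_{k>6n} 1/k^5 = ∫_{6n}^∞ dx/x^5 − 1/(2·(6n)^5) + O(1/(6n)^6).
(Equivalently this is ζ(5) − Σ_{k≤6n} 1/k^5.)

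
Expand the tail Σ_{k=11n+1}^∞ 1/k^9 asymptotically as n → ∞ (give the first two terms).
Σ_{k>11n} 1/k^9 = 1/(8 · (11n)^8) − 1/(2 · (11n)^9) + O(1/(11n)^10)

Compare to the integral: ∫_{11n}^∞ x^(−9) dx = [−x^(−8)/8]_{11n}^∞ = 1/((9−1)·(11n)^8). The Euler-Maclaurin correction adds −f(11n)/2 = −1/(2·(11n)^9). Euler-Maclaurin then gives
  Σ_{k>11n} 1/k^9 = ∫_{11n}^∞ dx/x^9 − 1/(2·(11n)^9) + O(1/(11n)^10).
(Equivalently this is ζ(9) − Σ_{k≤11n} 1/k^9.)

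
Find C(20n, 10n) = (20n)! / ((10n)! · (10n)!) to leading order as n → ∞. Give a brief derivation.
C(20n, 10n) ~ (4)^(10n) · sqrt(1/(π·10n))

Write N = 10n. Apply Stirling to each factorial:
  (2N)! ~ sqrt(2π·2N) · (2N/e)^(2N),
  N! ~ sqrt(2π N) · (N/e)^N,
  (1N)! ~ sqrt(2π·1N) · (1N/e)^(1N).
The exponential factors combine to (2N)^(2N) / (N^N · (1N)^(1N)) = 2^(2N)/1^(1N) = (2^2/1^1)^N = (4)^N.
The square-root prefactors combine to sqrt(2π·2N) / (sqrt(2π N)·sqrt(2π·1N)) = sqrt(2 / (2π·1·N)) = sqrt(1/(π·10n)).
Substituting N = 10n: C(20n, 10n) ~ (4)^(10n) · sqrt(1/(π·10n)).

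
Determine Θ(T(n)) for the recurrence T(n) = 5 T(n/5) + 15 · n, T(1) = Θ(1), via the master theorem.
T(n) = Θ(n log n)

log_5 5 = 1, and f(n) = 15 · n = Θ(n^(log_5 5)). This is Case 2 of the master theorem: T(n) = Θ(f(n) · log n) = Θ(n log n).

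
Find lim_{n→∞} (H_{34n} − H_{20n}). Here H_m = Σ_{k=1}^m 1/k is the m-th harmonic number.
lim = ln(34/20) = ln(17/10)

Euler-Maclaurin gives H_m = ln m + γ + 1/(2m) + O(1/m^2). The γ and O(1/m) terms cancel in the difference:
  H_{34n} − H_{20n} = ln(34n) − ln(20n) + O(1/n) = ln(34/20) + O(1/n).
Hence the limit is ln(34/20) = ln(17/10).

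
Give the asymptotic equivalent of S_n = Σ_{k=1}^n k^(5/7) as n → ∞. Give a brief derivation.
S_n ~ (7/12) · n^(12/7)

Integral comparison: Σ_{k=1}^n k^(5/7) = ∫_0^n x^(5/7) dx + O(n^(5/7)). The integral is n^(1 + 5/7) / (1 + 5/7) = n^((5+7)/7) / ((5+7)/7) = (7/12) · n^(12/7).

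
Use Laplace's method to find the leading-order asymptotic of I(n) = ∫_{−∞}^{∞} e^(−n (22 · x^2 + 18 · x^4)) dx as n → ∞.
I(n) ~ sqrt(π/(22n))

φ(x) = 22 · x^2 + 18 · x^4 has its unique global minimum at x* = 0 (since φ'(x) = 44x + 72x^3 = 0 only at x = 0 for real x with both coefficients positive, and φ → ∞ as |x| → ∞). At x* = 0, φ(0) = 0 and φ''(0) = 44. Laplace's method then gives
  I(n) ~ sqrt(2π / (n · φ''(0))) · e^(−n φ(0)) = sqrt(2π / (44n)) = sqrt(π/(22n)).
The 18 · x^4 term contributes only at subleading order (an O(1/n) relative correction).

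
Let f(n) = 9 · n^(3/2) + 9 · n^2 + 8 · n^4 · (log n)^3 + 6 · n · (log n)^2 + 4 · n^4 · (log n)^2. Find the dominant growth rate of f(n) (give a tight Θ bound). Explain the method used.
f(n) ∈ Θ(n^4 · (log n)^3)

Compare the terms by growth order. For large n, n^a · (log n)^b dominates n^a' · (log n)^b' iff a > a', or (a = a' and b > b'). Ranking the 5 terms shows the dominant one is 8 · n^4 · (log n)^3. Hence f(n) ∈ Θ(n^4 · (log n)^3).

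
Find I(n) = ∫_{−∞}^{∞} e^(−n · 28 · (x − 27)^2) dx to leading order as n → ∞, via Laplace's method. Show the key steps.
I(n) = sqrt(π/(28n))

Here φ(x) = 28 · (x − 27)^2 has its unique minimum at x* = 27 with φ(x*) = 0 and φ''(x*) = 56. Laplace's method gives
  I(n) ~ e^(−n φ(x*)) · sqrt(2π / (n · φ''(x*))) = sqrt(2π / (56n)) = sqrt(π/(28n)).
This is exact: substituting u = (x − 27)·sqrt(28n) gives I(n) = (1/sqrt(28n)) ∫_{−∞}^{∞} e^(−u^2) du = sqrt(π/(28n)).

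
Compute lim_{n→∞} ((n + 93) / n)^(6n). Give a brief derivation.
lim = e^558

Rewrite as (1 + 93/n)^(6n). By the standard limit (1 + x/n)^n → e^x, we have (1 + 93/n)^n → e^93, and raising to the 6th power gives e^558.
More precisely, ln[(1 + 93/n)^(6n)] = 6n · ln(1 + 93/n) = 6n · (93/n + O(1/n^2)) = 558 + O(1/n) → 558.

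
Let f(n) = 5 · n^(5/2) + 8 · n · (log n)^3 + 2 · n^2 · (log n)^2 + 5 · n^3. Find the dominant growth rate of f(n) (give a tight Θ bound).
f(n) ∈ Θ(n^3)

Compare the terms by growth order. For large n, n^a · (log n)^b dominates n^a' · (log n)^b' iff a > a', or (a = a' and b > b'). Ranking the 4 terms shows the dominant one is 5 · n^3. Hence f(n) ∈ Θ(n^3).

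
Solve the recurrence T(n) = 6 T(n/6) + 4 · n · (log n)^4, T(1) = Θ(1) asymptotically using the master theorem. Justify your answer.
T(n) = Θ(n · (log n)^5)

Here log_6 6 = 1 and f(n) = 4 · n · (log n)^4 = Θ(n^(log_6 6) · (log n)^4). This is the extended Case 2 of the master theorem (f matches the critical exponent up to log factors), giving T(n) = Θ(n^(log_6 6) · (log n)^(4+1)) = Θ(n · (log n)^5).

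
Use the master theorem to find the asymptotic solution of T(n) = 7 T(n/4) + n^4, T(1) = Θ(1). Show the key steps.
T(n) = Θ(n^4)

log_4 7 ≈ 1.404. f(n) = n^4 dominates n^(log_4 7) since 4 > 1.404, and the regularity condition a·f(n/b) = 7·(n/4)^4 = (7/256)·n^4 ≤ c·f(n) holds with c = 7/256 ≈ 0.0273 < 1. So this is Case 3: T(n) = Θ(f(n)) = Θ(n^4).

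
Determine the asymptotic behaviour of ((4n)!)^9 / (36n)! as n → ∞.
((4n)!)^9/(36n)! ~ ((2π·4n)^(8/2) / 3) · 9^(−9·4n)  →  0

Write N = 4n. Stirling: N! ~ sqrt(2π N)(N/e)^N and (9N)! ~ sqrt(2π·9N)·(9N/e)^(9N).
  (N!)^9/(9N)! ~ (2π N)^(9/2) (N/e)^(9N) / [sqrt(2π·9N) (9N/e)^(9N)]
     = (2π N)^(9/2) / sqrt(2π·9N) · (N/(9N))^(9N)
     = (2π N)^((9−1)/2) / 3 · 9^(−9N).
Since 9^9 > 1, the factor 9^(−9N) decays exponentially, so the ratio → 0. Substituting N = 4n gives the stated form.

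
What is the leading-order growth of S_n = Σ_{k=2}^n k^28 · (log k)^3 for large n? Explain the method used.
S_n ~ n^29 · (log n)^3 / 29

By integral comparison, S_n = ∫_1^n x^28 · (log x)^3 dx + O(n^28 · (log n)^3). For the integral, the leading term of ∫_1^n x^28 (log x)^3 dx is n^29/29 · (log n)^3 (by repeated integration by parts; each step lowers the log-exponent and produces a relatively O(1/log n) correction). Hence S_n ~ n^29 · (log n)^3 / 29.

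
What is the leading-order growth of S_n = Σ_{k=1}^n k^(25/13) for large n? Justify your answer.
S_n ~ (13/38) · n^(38/13)

Integral comparison: Σ_{k=1}^n k^(25/13) = ∫_0^n x^(25/13) dx + O(n^(25/13)). The integral is n^(1 + 25/13) / (1 + 25/13) = n^((25+13)/13) / ((25+13)/13) = (13/38) · n^(38/13).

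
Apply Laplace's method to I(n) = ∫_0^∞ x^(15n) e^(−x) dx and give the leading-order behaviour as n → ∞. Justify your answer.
I(n) ~ sqrt(2π·15n) · (15n/e)^(15n)

Write the integrand as exp(15n ln x − x) and set f(x) = 15n ln x − x. Then f'(x) = 15n/x − 1 = 0 at x* = 15n, and f''(x*) = −15n/x*^2 = −1/(15n). Laplace's method (interior maximum) gives
  I(n) ~ e^(f(x*)) · sqrt(2π / |f''(x*)|)
        = exp(15n ln(15n) − 15n) · sqrt(2π · 15n)
        = (15n)^(15n) e^(−15n) · sqrt(2π·15n)
        = sqrt(2π·15n) · (15n/e)^(15n).
This matches Γ(15n+1) with Stirling applied to Γ.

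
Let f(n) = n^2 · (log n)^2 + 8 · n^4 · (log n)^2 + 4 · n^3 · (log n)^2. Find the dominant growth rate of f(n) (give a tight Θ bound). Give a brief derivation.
f(n) ∈ Θ(n^4 · (log n)^2)

Compare the terms by growth order. For large n, n^a · (log n)^b dominates n^a' · (log n)^b' iff a > a', or (a = a' and b > b'). Ranking the 3 terms shows the dominant one is 8 · n^4 · (log n)^2. Hence f(n) ∈ Θ(n^4 · (log n)^2).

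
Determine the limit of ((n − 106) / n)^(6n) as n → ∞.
lim = e^(−636)

Rewrite as (1 − 106/n)^(6n). By the standard limit (1 + x/n)^n → e^x, we have (1 − 106/n)^n → e^(−106), and raising to the 6th power gives e^(−636).
More precisely, ln[(1 − 106/n)^(6n)] = 6n · ln(1 − 106/n) = 6n · (-106/n + O(1/n^2)) = -636 + O(1/n) → -636.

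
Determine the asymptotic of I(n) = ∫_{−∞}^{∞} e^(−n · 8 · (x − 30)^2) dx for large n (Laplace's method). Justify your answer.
I(n) = sqrt(π/(8n))

Here φ(x) = 8 · (x − 30)^2 has its unique minimum at x* = 30 with φ(x*) = 0 and φ''(x*) = 16. Laplace's method gives
  I(n) ~ e^(−n φ(x*)) · sqrt(2π / (n · φ''(x*))) = sqrt(2π / (16n)) = sqrt(π/(8n)).
This is exact: substituting u = (x − 30)·sqrt(8n) gives I(n) = (1/sqrt(8n)) ∫_{−∞}^{∞} e^(−u^2) du = sqrt(π/(8n)).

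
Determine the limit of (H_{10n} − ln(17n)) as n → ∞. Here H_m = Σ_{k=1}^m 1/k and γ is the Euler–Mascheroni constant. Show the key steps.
lim = ln(10/17) + γ

By Euler-Maclaurin, H_m = ln m + γ + O(1/m). So
  H_{10n} − ln(17n) = ln(10n) + γ − ln(17n) + O(1/n)
                       = ln(10/17) + γ + O(1/n).
Hence the limit is ln(10/17) + γ.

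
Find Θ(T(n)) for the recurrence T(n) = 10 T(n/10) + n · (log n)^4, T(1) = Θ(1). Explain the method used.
T(n) = Θ(n · (log n)^5)

Here log_10 10 = 1 and f(n) = n · (log n)^4 = Θ(n^(log_10 10) · (log n)^4). This is the extended Case 2 of the master theorem (f matches the critical exponent up to log factors), giving T(n) = Θ(n^(log_10 10) · (log n)^(4+1)) = Θ(n · (log n)^5).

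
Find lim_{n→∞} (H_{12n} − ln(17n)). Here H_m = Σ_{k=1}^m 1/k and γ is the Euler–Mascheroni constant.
lim = ln(12/17) + γ

By Euler-Maclaurin, H_m = ln m + γ + O(1/m). So
  H_{12n} − ln(17n) = ln(12n) + γ − ln(17n) + O(1/n)
                       = ln(12/17) + γ + O(1/n).
Hence the limit is ln(12/17) + γ.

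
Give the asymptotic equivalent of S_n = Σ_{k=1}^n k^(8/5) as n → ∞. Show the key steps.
S_n ~ (5/13) · n^(13/5)

Integral comparison: Σ_{k=1}^n k^(8/5) = ∫_0^n x^(8/5) dx + O(n^(8/5)). The integral is n^(1 + 8/5) / (1 + 8/5) = n^((8+5)/5) / ((8+5)/5) = (5/13) · n^(13/5).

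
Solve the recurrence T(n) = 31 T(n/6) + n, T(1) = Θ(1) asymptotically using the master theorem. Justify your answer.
T(n) = Θ(n^(log_6 31))

Master theorem: compare f(n) = n to n^(log_6 31) where log_6 31 ≈ 1.917. Since 1 < log_6 31, we have f(n) = O(n^(log_6 31 − ε)) for some ε > 0 — Case 1. Hence T(n) = Θ(n^(log_6 31)).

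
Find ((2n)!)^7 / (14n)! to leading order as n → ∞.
((2n)!)^7/(14n)! ~ ((2π·2n)^(6/2) / sqrt(7)) · 7^(−7·2n)  →  0

Write N = 2n. Stirling: N! ~ sqrt(2π N)(N/e)^N and (7N)! ~ sqrt(2π·7N)·(7N/e)^(7N).
  (N!)^7/(7N)! ~ (2π N)^(7/2) (N/e)^(7N) / [sqrt(2π·7N) (7N/e)^(7N)]
     = (2π N)^(7/2) / sqrt(2π·7N) · (N/(7N))^(7N)
     = (2π N)^((7−1)/2) / sqrt(7) · 7^(−7N).
Since 7^7 > 1, the factor 7^(−7N) decays exponentially, so the ratio → 0. Substituting N = 2n gives the stated form.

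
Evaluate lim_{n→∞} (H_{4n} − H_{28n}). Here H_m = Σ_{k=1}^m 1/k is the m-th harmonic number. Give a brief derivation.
lim = ln(4/28) = −ln 7

Euler-Maclaurin gives H_m = ln m + γ + 1/(2m) + O(1/m^2). The γ and O(1/m) terms cancel in the difference:
  H_{4n} − H_{28n} = ln(4n) − ln(28n) + O(1/n) = ln(4/28) + O(1/n).
Hence the limit is ln(4/28) = −ln 7.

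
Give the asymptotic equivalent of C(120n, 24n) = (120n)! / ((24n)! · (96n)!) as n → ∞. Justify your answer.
C(120n, 24n) ~ (3125/256)^(24n) · sqrt(5/(8π·24n))

Write N = 24n. Apply Stirling to each factorial:
  (5N)! ~ sqrt(2π·5N) · (5N/e)^(5N),
  N! ~ sqrt(2π N) · (N/e)^N,
  (4N)! ~ sqrt(2π·4N) · (4N/e)^(4N).
The exponential factors combine to (5N)^(5N) / (N^N · (4N)^(4N)) = 5^(5N)/4^(4N) = (5^5/4^4)^N = (3125/256)^N.
The square-root prefactors combine to sqrt(2π·5N) / (sqrt(2π N)·sqrt(2π·4N)) = sqrt(5 / (2π·4·N)) = sqrt(5/(8π·24n)).
Substituting N = 24n: C(120n, 24n) ~ (3125/256)^(24n) · sqrt(5/(8π·24n)).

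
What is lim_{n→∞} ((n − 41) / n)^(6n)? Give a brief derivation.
lim = e^(−246)

Rewrite as (1 − 41/n)^(6n). By the standard limit (1 + x/n)^n → e^x, we have (1 − 41/n)^n → e^(−41), and raising to the 6th power gives e^(−246).
More precisely, ln[(1 − 41/n)^(6n)] = 6n · ln(1 − 41/n) = 6n · (-41/n + O(1/n^2)) = -246 + O(1/n) → -246.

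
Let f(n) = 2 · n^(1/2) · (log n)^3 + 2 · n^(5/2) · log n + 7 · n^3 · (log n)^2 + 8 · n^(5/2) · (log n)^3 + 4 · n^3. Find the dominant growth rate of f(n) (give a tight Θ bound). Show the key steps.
f(n) ∈ Θ(n^3 · (log n)^2)

Compare the terms by growth order. For large n, n^a · (log n)^b dominates n^a' · (log n)^b' iff a > a', or (a = a' and b > b'). Ranking the 5 terms shows the dominant one is 7 · n^3 · (log n)^2. Hence f(n) ∈ Θ(n^3 · (log n)^2).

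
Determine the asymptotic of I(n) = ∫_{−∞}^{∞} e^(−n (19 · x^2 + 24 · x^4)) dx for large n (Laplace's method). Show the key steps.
I(n) ~ sqrt(π/(19n))

φ(x) = 19 · x^2 + 24 · x^4 has its unique global minimum at x* = 0 (since φ'(x) = 38x + 96x^3 = 0 only at x = 0 for real x with both coefficients positive, and φ → ∞ as |x| → ∞). At x* = 0, φ(0) = 0 and φ''(0) = 38. Laplace's method then gives
  I(n) ~ sqrt(2π / (n · φ''(0))) · e^(−n φ(0)) = sqrt(2π / (38n)) = sqrt(π/(19n)).
The 24 · x^4 term contributes only at subleading order (an O(1/n) relative correction).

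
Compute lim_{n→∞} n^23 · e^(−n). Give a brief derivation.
lim = 0

Exponentials with base > 1 dominate every fixed polynomial: for any fixed c, n^c / e^n → 0 as n → ∞ (e.g. by the ratio test, or since e^n grows faster than any power of n). Hence n^23 · e^(−n) = n^23 / e^n → 0.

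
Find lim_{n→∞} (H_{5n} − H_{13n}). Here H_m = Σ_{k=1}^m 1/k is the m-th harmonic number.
lim = ln(5/13)

Euler-Maclaurin gives H_m = ln m + γ + 1/(2m) + O(1/m^2). The γ and O(1/m) terms cancel in the difference:
  H_{5n} − H_{13n} = ln(5n) − ln(13n) + O(1/n) = ln(5/13) + O(1/n).
Hence the limit is ln(5/13).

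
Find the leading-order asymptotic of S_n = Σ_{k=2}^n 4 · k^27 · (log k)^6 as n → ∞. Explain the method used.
S_n ~ n^28 · (log n)^6 / 7

By integral comparison, S_n = ∫_1^n 4 · x^27 · (log x)^6 dx + O(n^27 · (log n)^6). For the integral, the leading term of ∫_1^n x^27 (log x)^6 dx is n^28/28 · (log n)^6 (by repeated integration by parts; each step lowers the log-exponent and produces a relatively O(1/log n) correction). Hence S_n ~ n^28 · (log n)^6 / 7.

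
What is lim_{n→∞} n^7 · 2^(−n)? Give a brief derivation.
lim = 0

Exponentials with base > 1 dominate every fixed polynomial: for any fixed c, n^c / 2^n → 0 as n → ∞ (e.g. by the ratio test, or by writing 2^n = e^(n ln 2) and noting e^(n ln 2) / n^c → ∞). Hence n^7 · 2^(−n) = n^7 / 2^n → 0.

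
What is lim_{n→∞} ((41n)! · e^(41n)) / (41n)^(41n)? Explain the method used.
lim = ∞

Stirling: (41n)! ~ sqrt(2π·41n) · (41n/e)^(41n). Hence
  (41n)! · e^(41n) / (41n)^(41n) ~ sqrt(2π·41n) = sqrt(2π·41) · sqrt(n) → ∞.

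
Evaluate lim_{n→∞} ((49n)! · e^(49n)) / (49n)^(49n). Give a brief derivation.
lim = ∞

Stirling: (49n)! ~ sqrt(2π·49n) · (49n/e)^(49n). Hence
  (49n)! · e^(49n) / (49n)^(49n) ~ sqrt(2π·49n) = sqrt(2π·49) · sqrt(n) → ∞.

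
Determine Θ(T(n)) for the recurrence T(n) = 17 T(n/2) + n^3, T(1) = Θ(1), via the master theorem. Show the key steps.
T(n) = Θ(n^(log_2 17))

Master theorem: compare f(n) = n^3 to n^(log_2 17) where log_2 17 ≈ 4.087. Since 3 < log_2 17, we have f(n) = O(n^(log_2 17 − ε)) for some ε > 0 — Case 1. Hence T(n) = Θ(n^(log_2 17)).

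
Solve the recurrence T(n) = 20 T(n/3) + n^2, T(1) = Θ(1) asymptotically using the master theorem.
T(n) = Θ(n^(log_3 20))

Master theorem: compare f(n) = n^2 to n^(log_3 20) where log_3 20 ≈ 2.727. Since 2 < log_3 20, we have f(n) = O(n^(log_3 20 − ε)) for some ε > 0 — Case 1. Hence T(n) = Θ(n^(log_3 20)).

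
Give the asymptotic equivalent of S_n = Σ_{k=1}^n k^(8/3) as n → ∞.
S_n ~ (3/11) · n^(11/3)

Integral comparison: Σ_{k=1}^n k^(8/3) = ∫_0^n x^(8/3) dx + O(n^(8/3)). The integral is n^(1 + 8/3) / (1 + 8/3) = n^((8+3)/3) / ((8+3)/3) = (3/11) · n^(11/3).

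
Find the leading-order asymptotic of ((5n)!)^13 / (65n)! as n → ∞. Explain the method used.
((5n)!)^13/(65n)! ~ ((2π·5n)^(12/2) / sqrt(13)) · 13^(−13·5n)  →  0

Write N = 5n. Stirling: N! ~ sqrt(2π N)(N/e)^N and (13N)! ~ sqrt(2π·13N)·(13N/e)^(13N).
  (N!)^13/(13N)! ~ (2π N)^(13/2) (N/e)^(13N) / [sqrt(2π·13N) (13N/e)^(13N)]
     = (2π N)^(13/2) / sqrt(2π·13N) · (N/(13N))^(13N)
     = (2π N)^((13−1)/2) / sqrt(13) · 13^(−13N).
Since 13^13 > 1, the factor 13^(−13N) decays exponentially, so the ratio → 0. Substituting N = 5n gives the stated form.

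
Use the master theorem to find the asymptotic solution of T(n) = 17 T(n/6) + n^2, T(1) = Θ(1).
T(n) = Θ(n^2)

log_6 17 ≈ 1.581. f(n) = n^2 dominates n^(log_6 17) since 2 > 1.581, and the regularity condition a·f(n/b) = 17·(n/6)^2 = (17/36)·n^2 ≤ c·f(n) holds with c = 17/36 ≈ 0.472 < 1. So this is Case 3: T(n) = Θ(f(n)) = Θ(n^2).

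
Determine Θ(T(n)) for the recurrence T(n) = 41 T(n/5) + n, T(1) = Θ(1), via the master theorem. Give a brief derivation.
T(n) = Θ(n^(log_5 41))

Master theorem: compare f(n) = n to n^(log_5 41) where log_5 41 ≈ 2.307. Since 1 < log_5 41, we have f(n) = O(n^(log_5 41 − ε)) for some ε > 0 — Case 1. Hence T(n) = Θ(n^(log_5 41)).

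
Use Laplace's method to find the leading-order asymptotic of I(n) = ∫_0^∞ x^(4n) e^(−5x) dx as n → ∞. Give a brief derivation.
I(n) ~ (sqrt(2π·4n) / 5) · (4n/(5e))^(4n)

Write the integrand as exp(4n ln x − 5x) and set f(x) = 4n ln x − 5x. Then f'(x) = 4n/x − 5 = 0 at x* = 4n/5, and f''(x*) = −4n/x*^2 = −5^2/(4n). Laplace's method (interior maximum) gives
  I(n) ~ e^(f(x*)) · sqrt(2π / |f''(x*)|)
        = exp(4n ln(4n/5) − 4n) · sqrt(2π · 4n / 5^2)
        = (4n/5)^(4n) e^(−4n) · sqrt(2π·4n) / 5
        = (sqrt(2π·4n) / 5) · (4n/(5e))^(4n).
This matches Γ(4n+1)/5^(4n+1) with Stirling applied to Γ.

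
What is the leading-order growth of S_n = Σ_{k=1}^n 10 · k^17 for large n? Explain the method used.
S_n ~ 5 · n^18 / 9

By integral comparison (Euler-Maclaurin), Σ_{k=1}^n 10 · k^17 = 10 · ∫_0^n x^17 dx + O(n^17) = 10 · n^18/18 = 5 · n^18 / 9 + O(n^17). (Equivalently, Faulhaber's formula gives the same leading term.)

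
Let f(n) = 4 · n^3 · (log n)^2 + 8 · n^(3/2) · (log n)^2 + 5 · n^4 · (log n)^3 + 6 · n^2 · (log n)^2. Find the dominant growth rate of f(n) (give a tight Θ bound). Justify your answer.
f(n) ∈ Θ(n^4 · (log n)^3)

Compare the terms by growth order. For large n, n^a · (log n)^b dominates n^a' · (log n)^b' iff a > a', or (a = a' and b > b'). Ranking the 4 terms shows the dominant one is 5 · n^4 · (log n)^3. Hence f(n) ∈ Θ(n^4 · (log n)^3).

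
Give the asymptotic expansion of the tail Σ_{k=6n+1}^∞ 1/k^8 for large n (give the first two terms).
Σ_{k>6n} 1/k^8 = 1/(7 · (6n)^7) − 1/(2 · (6n)^8) + O(1/(6n)^9)

Compare to the integral: ∫_{6n}^∞ x^(−8) dx = [−x^(−7)/7]_{6n}^∞ = 1/((8−1)·(6n)^7). The Euler-Maclaurin correction adds −f(6n)/2 = −1/(2·(6n)^8). Euler-Maclaurin then gives
  Σ_{k>6n} 1/k^8 = ∫_{6n}^∞ dx/x^8 − 1/(2·(6n)^8) + O(1/(6n)^9).
(Equivalently this is ζ(8) − Σ_{k≤6n} 1/k^8.)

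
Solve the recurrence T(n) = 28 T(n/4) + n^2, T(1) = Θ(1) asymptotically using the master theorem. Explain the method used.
T(n) = Θ(n^(log_4 28))

Master theorem: compare f(n) = n^2 to n^(log_4 28) where log_4 28 ≈ 2.404. Since 2 < log_4 28, we have f(n) = O(n^(log_4 28 − ε)) for some ε > 0 — Case 1. Hence T(n) = Θ(n^(log_4 28)).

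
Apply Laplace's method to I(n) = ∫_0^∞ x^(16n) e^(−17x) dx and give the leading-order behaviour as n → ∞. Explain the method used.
I(n) ~ (sqrt(2π·16n) / 17) · (16n/(17e))^(16n)

Write the integrand as exp(16n ln x − 17x) and set f(x) = 16n ln x − 17x. Then f'(x) = 16n/x − 17 = 0 at x* = 16n/17, and f''(x*) = −16n/x*^2 = −17^2/(16n). Laplace's method (interior maximum) gives
  I(n) ~ e^(f(x*)) · sqrt(2π / |f''(x*)|)
        = exp(16n ln(16n/17) − 16n) · sqrt(2π · 16n / 17^2)
        = (16n/17)^(16n) e^(−16n) · sqrt(2π·16n) / 17
        = (sqrt(2π·16n) / 17) · (16n/(17e))^(16n).
This matches Γ(16n+1)/17^(16n+1) with Stirling applied to Γ.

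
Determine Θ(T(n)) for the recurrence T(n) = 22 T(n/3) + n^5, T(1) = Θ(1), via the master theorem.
T(n) = Θ(n^5)

log_3 22 ≈ 2.814. f(n) = n^5 dominates n^(log_3 22) since 5 > 2.814, and the regularity condition a·f(n/b) = 22·(n/3)^5 = (22/243)·n^5 ≤ c·f(n) holds with c = 22/243 ≈ 0.0905 < 1. So this is Case 3: T(n) = Θ(f(n)) = Θ(n^5).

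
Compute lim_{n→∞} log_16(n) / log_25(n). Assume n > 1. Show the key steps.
lim = ln(25) / ln(16) = log_16(25)

Change of base: log_16(n) = ln n / ln 16 and log_25(n) = ln n / ln 25. The ratio is (ln n / ln 16) · (ln 25 / ln n) = ln 25 / ln 16, a constant independent of n. So the limit is ln 25 / ln 16 = log_16(25).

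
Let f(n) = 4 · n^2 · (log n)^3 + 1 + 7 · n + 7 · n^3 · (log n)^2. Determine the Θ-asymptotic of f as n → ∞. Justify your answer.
f(n) ∈ Θ(n^3 · (log n)^2)

Compare the terms by growth order. For large n, n^a · (log n)^b dominates n^a' · (log n)^b' iff a > a', or (a = a' and b > b'). Ranking the 4 terms shows the dominant one is 7 · n^3 · (log n)^2. Hence f(n) ∈ Θ(n^3 · (log n)^2).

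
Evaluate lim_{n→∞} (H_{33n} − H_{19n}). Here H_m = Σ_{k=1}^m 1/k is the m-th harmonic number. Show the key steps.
lim = ln(33/19)

Euler-Maclaurin gives H_m = ln m + γ + 1/(2m) + O(1/m^2). The γ and O(1/m) terms cancel in the difference:
  H_{33n} − H_{19n} = ln(33n) − ln(19n) + O(1/n) = ln(33/19) + O(1/n).
Hence the limit is ln(33/19).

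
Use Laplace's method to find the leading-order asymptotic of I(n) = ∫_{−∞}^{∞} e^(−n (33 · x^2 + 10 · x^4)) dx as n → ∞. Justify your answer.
I(n) ~ sqrt(π/(33n))

φ(x) = 33 · x^2 + 10 · x^4 has its unique global minimum at x* = 0 (since φ'(x) = 66x + 40x^3 = 0 only at x = 0 for real x with both coefficients positive, and φ → ∞ as |x| → ∞). At x* = 0, φ(0) = 0 and φ''(0) = 66. Laplace's method then gives
  I(n) ~ sqrt(2π / (n · φ''(0))) · e^(−n φ(0)) = sqrt(2π / (66n)) = sqrt(π/(33n)).
The 10 · x^4 term contributes only at subleading order (an O(1/n) relative correction).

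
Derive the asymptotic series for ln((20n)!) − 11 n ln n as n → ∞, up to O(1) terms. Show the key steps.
ln((20n)!) − 11 n ln n = 9 n ln n + 20(ln 20 − 1) n + (1/2) ln(2π·20n) + O(1/n)

Stirling: ln((20n)!) = 20n ln(20n) − 20n + (1/2) ln(2π·20n) + O(1/n).
Expand 20n ln(20n) = 20n (ln n + ln 20) = 20n ln n + 20n ln 20.
Subtract 11n ln n: leading term is (20 − 11) n ln n = 9 n ln n. The next term is 20n ln 20 − 20n = 20(ln 20 − 1) n. Then the (1/2) ln(2π·20n) correction.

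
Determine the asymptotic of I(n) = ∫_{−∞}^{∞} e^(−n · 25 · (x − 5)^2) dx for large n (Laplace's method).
I(n) = sqrt(π/(25n))

Here φ(x) = 25 · (x − 5)^2 has its unique minimum at x* = 5 with φ(x*) = 0 and φ''(x*) = 50. Laplace's method gives
  I(n) ~ e^(−n φ(x*)) · sqrt(2π / (n · φ''(x*))) = sqrt(2π / (50n)) = sqrt(π/(25n)).
This is exact: substituting u = (x − 5)·sqrt(25n) gives I(n) = (1/sqrt(25n)) ∫_{−∞}^{∞} e^(−u^2) du = sqrt(π/(25n)).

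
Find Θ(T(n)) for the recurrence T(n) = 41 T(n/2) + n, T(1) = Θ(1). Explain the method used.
T(n) = Θ(n^(log_2 41))

Master theorem: compare f(n) = n to n^(log_2 41) where log_2 41 ≈ 5.358. Since 1 < log_2 41, we have f(n) = O(n^(log_2 41 − ε)) for some ε > 0 — Case 1. Hence T(n) = Θ(n^(log_2 41)).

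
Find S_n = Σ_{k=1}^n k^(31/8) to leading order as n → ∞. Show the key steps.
S_n ~ (8/39) · n^(39/8)

Integral comparison: Σ_{k=1}^n k^(31/8) = ∫_0^n x^(31/8) dx + O(n^(31/8)). The integral is n^(1 + 31/8) / (1 + 31/8) = n^((31+8)/8) / ((31+8)/8) = (8/39) · n^(39/8).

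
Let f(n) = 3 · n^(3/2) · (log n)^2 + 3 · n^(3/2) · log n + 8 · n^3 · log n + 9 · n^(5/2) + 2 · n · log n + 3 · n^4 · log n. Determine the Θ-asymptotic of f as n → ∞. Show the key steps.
f(n) ∈ Θ(n^4 · log n)

Compare the terms by growth order. For large n, n^a · (log n)^b dominates n^a' · (log n)^b' iff a > a', or (a = a' and b > b'). Ranking the 6 terms shows the dominant one is 3 · n^4 · log n. Hence f(n) ∈ Θ(n^4 · log n).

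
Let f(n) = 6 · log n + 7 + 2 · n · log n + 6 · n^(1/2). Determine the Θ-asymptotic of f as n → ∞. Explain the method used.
f(n) ∈ Θ(n · log n)

Compare the terms by growth order. For large n, n^a · (log n)^b dominates n^a' · (log n)^b' iff a > a', or (a = a' and b > b'). Ranking the 4 terms shows the dominant one is 2 · n · log n. Hence f(n) ∈ Θ(n · log n).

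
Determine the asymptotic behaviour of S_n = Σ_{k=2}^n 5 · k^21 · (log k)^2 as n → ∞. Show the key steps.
S_n ~ 5 · n^22 · (log n)^2 / 22

By integral comparison, S_n = ∫_1^n 5 · x^21 · (log x)^2 dx + O(n^21 · (log n)^2). For the integral, the leading term of ∫_1^n x^21 (log x)^2 dx is n^22/22 · (log n)^2 (by repeated integration by parts; each step lowers the log-exponent and produces a relatively O(1/log n) correction). Hence S_n ~ 5 · n^22 · (log n)^2 / 22.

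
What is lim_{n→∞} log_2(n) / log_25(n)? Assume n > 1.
lim = ln(25) / ln(2) = log_2(25)

Change of base: log_2(n) = ln n / ln 2 and log_25(n) = ln n / ln 25. The ratio is (ln n / ln 2) · (ln 25 / ln n) = ln 25 / ln 2, a constant independent of n. So the limit is ln 25 / ln 2 = log_2(25).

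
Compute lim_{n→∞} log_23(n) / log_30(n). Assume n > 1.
lim = ln(30) / ln(23) = log_23(30)

Change of base: log_23(n) = ln n / ln 23 and log_30(n) = ln n / ln 30. The ratio is (ln n / ln 23) · (ln 30 / ln n) = ln 30 / ln 23, a constant independent of n. So the limit is ln 30 / ln 23 = log_23(30).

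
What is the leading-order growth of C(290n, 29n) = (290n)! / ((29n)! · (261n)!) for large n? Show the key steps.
C(290n, 29n) ~ (10000000000/387420489)^(29n) · sqrt(5/(9π·29n))

Write N = 29n. Apply Stirling to each factorial:
  (10N)! ~ sqrt(2π·10N) · (10N/e)^(10N),
  N! ~ sqrt(2π N) · (N/e)^N,
  (9N)! ~ sqrt(2π·9N) · (9N/e)^(9N).
The exponential factors combine to (10N)^(10N) / (N^N · (9N)^(9N)) = 10^(10N)/9^(9N) = (10^10/9^9)^N = (10000000000/387420489)^N.
The square-root prefactors combine to sqrt(2π·10N) / (sqrt(2π N)·sqrt(2π·9N)) = sqrt(10 / (2π·9·N)) = sqrt(5/(9π·29n)).
Substituting N = 29n: C(290n, 29n) ~ (10000000000/387420489)^(29n) · sqrt(5/(9π·29n)).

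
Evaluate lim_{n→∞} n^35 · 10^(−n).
lim = 0

Exponentials with base > 1 dominate every fixed polynomial: for any fixed c, n^c / 10^n → 0 as n → ∞ (e.g. by the ratio test, or by writing 10^n = e^(n ln 10) and noting e^(n ln 10) / n^c → ∞). Hence n^35 · 10^(−n) = n^35 / 10^n → 0.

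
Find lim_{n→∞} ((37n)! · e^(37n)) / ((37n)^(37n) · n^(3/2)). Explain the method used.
lim = 0

Stirling: (37n)! ~ sqrt(2π·37n) · (37n/e)^(37n). Hence
  (37n)! · e^(37n) / (37n)^(37n) ~ sqrt(2π·37n).
Dividing by n^(3/2): sqrt(2π·37n) / n^(3/2) = sqrt(2π·37) · n^((1−3)/2), so the expression behaves like sqrt(2π·37) · n^((1−3)/2) → 0.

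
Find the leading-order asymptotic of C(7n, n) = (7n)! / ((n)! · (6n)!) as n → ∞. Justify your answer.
C(7n, n) ~ (823543/46656)^(n) · sqrt(7/(12π·n))

Write N = n. Apply Stirling to each factorial:
  (7N)! ~ sqrt(2π·7N) · (7N/e)^(7N),
  N! ~ sqrt(2π N) · (N/e)^N,
  (6N)! ~ sqrt(2π·6N) · (6N/e)^(6N).
The exponential factors combine to (7N)^(7N) / (N^N · (6N)^(6N)) = 7^(7N)/6^(6N) = (7^7/6^6)^N = (823543/46656)^N.
The square-root prefactors combine to sqrt(2π·7N) / (sqrt(2π N)·sqrt(2π·6N)) = sqrt(7 / (2π·6·N)) = sqrt(7/(12π·n)).
Substituting N = n: C(7n, n) ~ (823543/46656)^(n) · sqrt(7/(12π·n)).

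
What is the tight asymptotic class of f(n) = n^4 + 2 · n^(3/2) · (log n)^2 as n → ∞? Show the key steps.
f(n) ∈ Θ(n^4)

Compare the terms by growth order. For large n, n^a · (log n)^b dominates n^a' · (log n)^b' iff a > a', or (a = a' and b > b'). Ranking the 2 terms shows the dominant one is n^4. Hence f(n) ∈ Θ(n^4).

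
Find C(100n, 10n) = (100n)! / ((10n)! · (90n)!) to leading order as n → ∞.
C(100n, 10n) ~ (10000000000/387420489)^(10n) · sqrt(5/(9π·10n))

Write N = 10n. Apply Stirling to each factorial:
  (10N)! ~ sqrt(2π·10N) · (10N/e)^(10N),
  N! ~ sqrt(2π N) · (N/e)^N,
  (9N)! ~ sqrt(2π·9N) · (9N/e)^(9N).
The exponential factors combine to (10N)^(10N) / (N^N · (9N)^(9N)) = 10^(10N)/9^(9N) = (10^10/9^9)^N = (10000000000/387420489)^N.
The square-root prefactors combine to sqrt(2π·10N) / (sqrt(2π N)·sqrt(2π·9N)) = sqrt(10 / (2π·9·N)) = sqrt(5/(9π·10n)).
Substituting N = 10n: C(100n, 10n) ~ (10000000000/387420489)^(10n) · sqrt(5/(9π·10n)).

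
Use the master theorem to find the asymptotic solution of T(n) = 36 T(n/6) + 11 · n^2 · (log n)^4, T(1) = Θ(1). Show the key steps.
T(n) = Θ(n^2 · (log n)^5)

Here log_6 36 = 2 and f(n) = 11 · n^2 · (log n)^4 = Θ(n^(log_6 36) · (log n)^4). This is the extended Case 2 of the master theorem (f matches the critical exponent up to log factors), giving T(n) = Θ(n^(log_6 36) · (log n)^(4+1)) = Θ(n^2 · (log n)^5).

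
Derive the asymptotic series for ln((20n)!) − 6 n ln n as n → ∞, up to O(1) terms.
ln((20n)!) − 6 n ln n = 14 n ln n + 20(ln 20 − 1) n + (1/2) ln(2π·20n) + O(1/n)

Stirling: ln((20n)!) = 20n ln(20n) − 20n + (1/2) ln(2π·20n) + O(1/n).
Expand 20n ln(20n) = 20n (ln n + ln 20) = 20n ln n + 20n ln 20.
Subtract 6n ln n: leading term is (20 − 6) n ln n = 14 n ln n. The next term is 20n ln 20 − 20n = 20(ln 20 − 1) n. Then the (1/2) ln(2π·20n) correction.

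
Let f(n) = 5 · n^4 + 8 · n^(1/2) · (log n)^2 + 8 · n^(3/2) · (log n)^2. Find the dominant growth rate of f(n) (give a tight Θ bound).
f(n) ∈ Θ(n^4)

Compare the terms by growth order. For large n, n^a · (log n)^b dominates n^a' · (log n)^b' iff a > a', or (a = a' and b > b'). Ranking the 3 terms shows the dominant one is 5 · n^4. Hence f(n) ∈ Θ(n^4).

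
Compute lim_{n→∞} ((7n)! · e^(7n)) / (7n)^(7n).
lim = ∞

Stirling: (7n)! ~ sqrt(2π·7n) · (7n/e)^(7n). Hence
  (7n)! · e^(7n) / (7n)^(7n) ~ sqrt(2π·7n) = sqrt(2π·7) · sqrt(n) → ∞.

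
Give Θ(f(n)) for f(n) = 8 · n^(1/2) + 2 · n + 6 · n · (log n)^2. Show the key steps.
f(n) ∈ Θ(n · (log n)^2)

Compare the terms by growth order. For large n, n^a · (log n)^b dominates n^a' · (log n)^b' iff a > a', or (a = a' and b > b'). Ranking the 3 terms shows the dominant one is 6 · n · (log n)^2. Hence f(n) ∈ Θ(n · (log n)^2).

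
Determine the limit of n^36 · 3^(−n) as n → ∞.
lim = 0

Exponentials with base > 1 dominate every fixed polynomial: for any fixed c, n^c / 3^n → 0 as n → ∞ (e.g. by the ratio test, or by writing 3^n = e^(n ln 3) and noting e^(n ln 3) / n^c → ∞). Hence n^36 · 3^(−n) = n^36 / 3^n → 0.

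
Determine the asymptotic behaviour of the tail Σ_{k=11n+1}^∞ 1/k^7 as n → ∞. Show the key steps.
Σ_{k>11n} 1/k^7 ~ 1/(6 · (11n)^6)

Compare to the integral: ∫_{11n}^∞ x^(−7) dx = [−x^(−6)/6]_{11n}^∞ = 1/((7−1)·(11n)^6). Euler-Maclaurin then gives
  Σ_{k>11n} 1/k^7 = ∫_{11n}^∞ dx/x^7 − 1/(2·(11n)^7) + O(1/(11n)^8).
(Equivalently this is ζ(7) − Σ_{k≤11n} 1/k^7.)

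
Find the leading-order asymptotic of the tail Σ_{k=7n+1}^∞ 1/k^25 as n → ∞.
Σ_{k>7n} 1/k^25 ~ 1/(24 · (7n)^24)

Compare to the integral: ∫_{7n}^∞ x^(−25) dx = [−x^(−24)/24]_{7n}^∞ = 1/((25−1)·(7n)^24). Euler-Maclaurin then gives
  Σ_{k>7n} 1/k^25 = ∫_{7n}^∞ dx/x^25 − 1/(2·(7n)^25) + O(1/(7n)^26).
(Equivalently this is ζ(25) − Σ_{k≤7n} 1/k^25.)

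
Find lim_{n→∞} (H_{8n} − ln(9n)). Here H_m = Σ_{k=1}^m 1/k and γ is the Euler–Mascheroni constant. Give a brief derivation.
lim = ln(8/9) + γ

By Euler-Maclaurin, H_m = ln m + γ + O(1/m). So
  H_{8n} − ln(9n) = ln(8n) + γ − ln(9n) + O(1/n)
                       = ln(8/9) + γ + O(1/n).
Hence the limit is ln(8/9) + γ.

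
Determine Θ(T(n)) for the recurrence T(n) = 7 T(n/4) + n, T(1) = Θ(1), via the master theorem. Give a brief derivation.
T(n) = Θ(n^(log_4 7))

Master theorem: compare f(n) = n to n^(log_4 7) where log_4 7 ≈ 1.404. Since 1 < log_4 7, we have f(n) = O(n^(log_4 7 − ε)) for some ε > 0 — Case 1. Hence T(n) = Θ(n^(log_4 7)).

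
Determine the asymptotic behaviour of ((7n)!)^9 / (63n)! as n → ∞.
((7n)!)^9/(63n)! ~ ((2π·7n)^(8/2) / 3) · 9^(−9·7n)  →  0

Write N = 7n. Stirling: N! ~ sqrt(2π N)(N/e)^N and (9N)! ~ sqrt(2π·9N)·(9N/e)^(9N).
  (N!)^9/(9N)! ~ (2π N)^(9/2) (N/e)^(9N) / [sqrt(2π·9N) (9N/e)^(9N)]
     = (2π N)^(9/2) / sqrt(2π·9N) · (N/(9N))^(9N)
     = (2π N)^((9−1)/2) / 3 · 9^(−9N).
Since 9^9 > 1, the factor 9^(−9N) decays exponentially, so the ratio → 0. Substituting N = 7n gives the stated form.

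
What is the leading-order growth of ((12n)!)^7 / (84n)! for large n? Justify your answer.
((12n)!)^7/(84n)! ~ ((2π·12n)^(6/2) / sqrt(7)) · 7^(−7·12n)  →  0

Write N = 12n. Stirling: N! ~ sqrt(2π N)(N/e)^N and (7N)! ~ sqrt(2π·7N)·(7N/e)^(7N).
  (N!)^7/(7N)! ~ (2π N)^(7/2) (N/e)^(7N) / [sqrt(2π·7N) (7N/e)^(7N)]
     = (2π N)^(7/2) / sqrt(2π·7N) · (N/(7N))^(7N)
     = (2π N)^((7−1)/2) / sqrt(7) · 7^(−7N).
Since 7^7 > 1, the factor 7^(−7N) decays exponentially, so the ratio → 0. Substituting N = 12n gives the stated form.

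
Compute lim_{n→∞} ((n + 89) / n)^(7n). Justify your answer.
lim = e^623

Rewrite as (1 + 89/n)^(7n). By the standard limit (1 + x/n)^n → e^x, we have (1 + 89/n)^n → e^89, and raising to the 7th power gives e^623.
More precisely, ln[(1 + 89/n)^(7n)] = 7n · ln(1 + 89/n) = 7n · (89/n + O(1/n^2)) = 623 + O(1/n) → 623.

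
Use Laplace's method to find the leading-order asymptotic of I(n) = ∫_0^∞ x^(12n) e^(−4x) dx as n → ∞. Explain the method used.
I(n) ~ (sqrt(2π·12n) / 4) · (12n/(4e))^(12n)

Write the integrand as exp(12n ln x − 4x) and set f(x) = 12n ln x − 4x. Then f'(x) = 12n/x − 4 = 0 at x* = 12n/4, and f''(x*) = −12n/x*^2 = −4^2/(12n). Laplace's method (interior maximum) gives
  I(n) ~ e^(f(x*)) · sqrt(2π / |f''(x*)|)
        = exp(12n ln(12n/4) − 12n) · sqrt(2π · 12n / 4^2)
        = (12n/4)^(12n) e^(−12n) · sqrt(2π·12n) / 4
        = (sqrt(2π·12n) / 4) · (12n/(4e))^(12n).
This matches Γ(12n+1)/4^(12n+1) with Stirling applied to Γ.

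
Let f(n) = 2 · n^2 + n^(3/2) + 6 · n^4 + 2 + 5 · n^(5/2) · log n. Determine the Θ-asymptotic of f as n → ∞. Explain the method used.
f(n) ∈ Θ(n^4)

Compare the terms by growth order. For large n, n^a · (log n)^b dominates n^a' · (log n)^b' iff a > a', or (a = a' and b > b'). Ranking the 5 terms shows the dominant one is 6 · n^4. Hence f(n) ∈ Θ(n^4).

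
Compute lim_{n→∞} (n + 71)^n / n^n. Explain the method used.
lim = e^71

Rewrite as (1 + 71/n)^(n). By the standard limit (1 + x/n)^n → e^x, we have (1 + 71/n)^n → e^71, and raising to the 1st power gives e^71.
More precisely, ln[(1 + 71/n)^(n)] = n · ln(1 + 71/n) = n · (71/n + O(1/n^2)) = 71 + O(1/n) → 71.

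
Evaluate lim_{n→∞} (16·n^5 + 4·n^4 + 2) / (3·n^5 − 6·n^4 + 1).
lim = 16/3

For large n the leading n^5 terms dominate both numerator and denominator. Dividing top and bottom by n^5, every other term tends to 0, leaving 16/3.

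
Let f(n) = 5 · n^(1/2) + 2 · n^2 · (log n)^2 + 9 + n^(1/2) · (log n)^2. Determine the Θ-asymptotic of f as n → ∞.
f(n) ∈ Θ(n^2 · (log n)^2)

Compare the terms by growth order. For large n, n^a · (log n)^b dominates n^a' · (log n)^b' iff a > a', or (a = a' and b > b'). Ranking the 4 terms shows the dominant one is 2 · n^2 · (log n)^2. Hence f(n) ∈ Θ(n^2 · (log n)^2).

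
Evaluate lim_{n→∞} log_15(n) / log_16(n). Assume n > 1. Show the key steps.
lim = ln(16) / ln(15) = log_15(16)

Change of base: log_15(n) = ln n / ln 15 and log_16(n) = ln n / ln 16. The ratio is (ln n / ln 15) · (ln 16 / ln n) = ln 16 / ln 15, a constant independent of n. So the limit is ln 16 / ln 15 = log_15(16).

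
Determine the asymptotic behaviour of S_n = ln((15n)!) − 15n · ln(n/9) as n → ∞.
S_n ~ 15n · (ln 135 − 1) + O(ln n)

Stirling: ln((15n)!) = 15n ln(15n) − 15n + O(ln n).
  S_n = 15n ln(15n) − 15n − 15n ln(n/9) + O(ln n)
      = 15n ln(15n) − 15n ln n + 15n ln 9 − 15n + O(ln n)
      = 15n ln 15 + 15n ln 9 − 15n + O(ln n)
      = 15n (ln 135 − 1) + O(ln n).
Numerically ln(135) − 1 ≈ 3.9053.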